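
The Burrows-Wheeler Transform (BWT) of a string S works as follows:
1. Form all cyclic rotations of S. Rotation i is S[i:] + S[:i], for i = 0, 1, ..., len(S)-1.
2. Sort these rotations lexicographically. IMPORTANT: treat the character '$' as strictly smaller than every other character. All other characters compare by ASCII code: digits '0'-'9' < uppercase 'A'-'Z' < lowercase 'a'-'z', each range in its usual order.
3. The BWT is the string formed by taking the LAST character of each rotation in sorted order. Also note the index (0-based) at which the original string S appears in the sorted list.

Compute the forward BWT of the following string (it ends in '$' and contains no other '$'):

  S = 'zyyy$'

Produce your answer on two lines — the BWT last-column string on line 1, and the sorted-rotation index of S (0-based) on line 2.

All 5 rotations (rotation i = S[i:]+S[:i]):
  rot[0] = zyyy$
  rot[1] = yyy$z
  rot[2] = yy$zy
  rot[3] = y$zyy
  rot[4] = $zyyy
Sorted (with $ < everything):
  sorted[0] = $zyyy  (last char: 'y')
  sorted[1] = y$zyy  (last char: 'y')
  sorted[2] = yy$zy  (last char: 'y')
  sorted[3] = yyy$z  (last char: 'z')
  sorted[4] = zyyy$  (last char: '$')
Last column: yyyz$
Original string S is at sorted index 4

Answer: yyyz$
4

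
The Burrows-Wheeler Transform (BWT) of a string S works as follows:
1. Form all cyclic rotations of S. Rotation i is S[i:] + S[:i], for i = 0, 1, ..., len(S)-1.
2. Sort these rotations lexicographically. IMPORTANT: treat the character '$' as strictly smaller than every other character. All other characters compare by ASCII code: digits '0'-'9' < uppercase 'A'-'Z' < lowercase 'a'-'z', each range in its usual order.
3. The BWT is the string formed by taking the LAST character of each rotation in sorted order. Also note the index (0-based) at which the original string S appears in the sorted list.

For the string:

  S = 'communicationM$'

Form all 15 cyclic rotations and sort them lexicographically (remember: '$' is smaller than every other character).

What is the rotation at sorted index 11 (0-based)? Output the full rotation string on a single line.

All 15 rotations (rotation i = S[i:]+S[:i]):
  rot[0] = communicationM$
  rot[1] = ommunicationM$c
  rot[2] = mmunicationM$co
  rot[3] = municationM$com
  rot[4] = unicationM$comm
  rot[5] = nicationM$commu
  rot[6] = icationM$commun
  rot[7] = cationM$communi
  rot[8] = ationM$communic
  rot[9] = tionM$communica
  rot[10] = ionM$communicat
  rot[11] = onM$communicati
  rot[12] = nM$communicatio
  rot[13] = M$communication
  rot[14] = $communicationM
Sorted (with $ < everything):
  sorted[0] = $communicationM
  sorted[1] = M$communication
  sorted[2] = ationM$communic
  sorted[3] = cationM$communi
  sorted[4] = communicationM$
  sorted[5] = icationM$commun
  sorted[6] = ionM$communicat
  sorted[7] = mmunicationM$co
  sorted[8] = municationM$com
  sorted[9] = nM$communicatio
  sorted[10] = nicationM$commu
  sorted[11] = ommunicationM$c
  sorted[12] = onM$communicati
  sorted[13] = tionM$communica
  sorted[14] = unicationM$comm
sorted[11] = ommunicationM$c

Answer: ommunicationM$c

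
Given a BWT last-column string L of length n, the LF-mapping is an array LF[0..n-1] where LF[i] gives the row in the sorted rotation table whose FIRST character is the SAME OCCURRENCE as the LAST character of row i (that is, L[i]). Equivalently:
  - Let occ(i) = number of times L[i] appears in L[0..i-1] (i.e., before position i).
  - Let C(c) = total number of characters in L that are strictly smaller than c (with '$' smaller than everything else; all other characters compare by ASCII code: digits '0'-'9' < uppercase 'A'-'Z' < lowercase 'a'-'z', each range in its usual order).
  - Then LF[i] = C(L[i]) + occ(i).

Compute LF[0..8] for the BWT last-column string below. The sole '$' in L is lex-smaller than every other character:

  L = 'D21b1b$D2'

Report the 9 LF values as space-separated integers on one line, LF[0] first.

Answer: 5 3 1 7 2 8 0 6 4

Derivation:
Char counts: '$':1, '1':2, '2':2, 'D':2, 'b':2
C (first-col start): C('$')=0, C('1')=1, C('2')=3, C('D')=5, C('b')=7
L[0]='D': occ=0, LF[0]=C('D')+0=5+0=5
L[1]='2': occ=0, LF[1]=C('2')+0=3+0=3
L[2]='1': occ=0, LF[2]=C('1')+0=1+0=1
L[3]='b': occ=0, LF[3]=C('b')+0=7+0=7
L[4]='1': occ=1, LF[4]=C('1')+1=1+1=2
L[5]='b': occ=1, LF[5]=C('b')+1=7+1=8
L[6]='$': occ=0, LF[6]=C('$')+0=0+0=0
L[7]='D': occ=1, LF[7]=C('D')+1=5+1=6
L[8]='2': occ=1, LF[8]=C('2')+1=3+1=4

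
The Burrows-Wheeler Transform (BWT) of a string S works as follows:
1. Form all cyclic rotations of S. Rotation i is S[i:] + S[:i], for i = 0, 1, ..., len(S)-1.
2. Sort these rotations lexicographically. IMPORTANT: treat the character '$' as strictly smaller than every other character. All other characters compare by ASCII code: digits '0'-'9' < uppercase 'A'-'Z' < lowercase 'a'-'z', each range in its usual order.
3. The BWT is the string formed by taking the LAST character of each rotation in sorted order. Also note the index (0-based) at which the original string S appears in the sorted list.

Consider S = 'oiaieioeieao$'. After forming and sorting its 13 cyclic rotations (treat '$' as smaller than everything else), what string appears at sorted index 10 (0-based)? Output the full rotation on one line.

All 13 rotations (rotation i = S[i:]+S[:i]):
  rot[0] = oiaieioeieao$
  rot[1] = iaieioeieao$o
  rot[2] = aieioeieao$oi
  rot[3] = ieioeieao$oia
  rot[4] = eioeieao$oiai
  rot[5] = ioeieao$oiaie
  rot[6] = oeieao$oiaiei
  rot[7] = eieao$oiaieio
  rot[8] = ieao$oiaieioe
  rot[9] = eao$oiaieioei
  rot[10] = ao$oiaieioeie
  rot[11] = o$oiaieioeiea
  rot[12] = $oiaieioeieao
Sorted (with $ < everything):
  sorted[0] = $oiaieioeieao
  sorted[1] = aieioeieao$oi
  sorted[2] = ao$oiaieioeie
  sorted[3] = eao$oiaieioei
  sorted[4] = eieao$oiaieio
  sorted[5] = eioeieao$oiai
  sorted[6] = iaieioeieao$o
  sorted[7] = ieao$oiaieioe
  sorted[8] = ieioeieao$oia
  sorted[9] = ioeieao$oiaie
  sorted[10] = o$oiaieioeiea
  sorted[11] = oeieao$oiaiei
  sorted[12] = oiaieioeieao$
sorted[10] = o$oiaieioeiea

Answer: o$oiaieioeiea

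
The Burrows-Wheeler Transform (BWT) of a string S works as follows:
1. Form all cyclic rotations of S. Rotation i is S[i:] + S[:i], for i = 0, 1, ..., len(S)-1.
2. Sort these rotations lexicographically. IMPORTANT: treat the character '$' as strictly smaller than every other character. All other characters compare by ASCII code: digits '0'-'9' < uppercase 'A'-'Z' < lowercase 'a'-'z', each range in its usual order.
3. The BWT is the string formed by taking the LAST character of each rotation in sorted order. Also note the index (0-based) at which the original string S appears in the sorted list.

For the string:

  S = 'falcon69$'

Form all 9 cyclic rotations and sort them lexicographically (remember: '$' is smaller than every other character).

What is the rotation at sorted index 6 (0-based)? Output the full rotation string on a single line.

Answer: lcon69$fa

Derivation:
All 9 rotations (rotation i = S[i:]+S[:i]):
  rot[0] = falcon69$
  rot[1] = alcon69$f
  rot[2] = lcon69$fa
  rot[3] = con69$fal
  rot[4] = on69$falc
  rot[5] = n69$falco
  rot[6] = 69$falcon
  rot[7] = 9$falcon6
  rot[8] = $falcon69
Sorted (with $ < everything):
  sorted[0] = $falcon69
  sorted[1] = 69$falcon
  sorted[2] = 9$falcon6
  sorted[3] = alcon69$f
  sorted[4] = con69$fal
  sorted[5] = falcon69$
  sorted[6] = lcon69$fa
  sorted[7] = n69$falco
  sorted[8] = on69$falc
sorted[6] = lcon69$fa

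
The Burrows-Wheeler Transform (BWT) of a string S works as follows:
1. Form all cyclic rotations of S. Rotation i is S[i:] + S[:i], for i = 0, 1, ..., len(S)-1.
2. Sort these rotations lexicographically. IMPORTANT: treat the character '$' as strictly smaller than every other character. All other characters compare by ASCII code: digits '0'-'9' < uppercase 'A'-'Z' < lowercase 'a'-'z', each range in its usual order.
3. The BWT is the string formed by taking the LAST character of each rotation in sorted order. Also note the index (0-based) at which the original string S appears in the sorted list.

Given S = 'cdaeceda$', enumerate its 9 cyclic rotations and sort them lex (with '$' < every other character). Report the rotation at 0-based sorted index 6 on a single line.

All 9 rotations (rotation i = S[i:]+S[:i]):
  rot[0] = cdaeceda$
  rot[1] = daeceda$c
  rot[2] = aeceda$cd
  rot[3] = eceda$cda
  rot[4] = ceda$cdae
  rot[5] = eda$cdaec
  rot[6] = da$cdaece
  rot[7] = a$cdaeced
  rot[8] = $cdaeceda
Sorted (with $ < everything):
  sorted[0] = $cdaeceda
  sorted[1] = a$cdaeced
  sorted[2] = aeceda$cd
  sorted[3] = cdaeceda$
  sorted[4] = ceda$cdae
  sorted[5] = da$cdaece
  sorted[6] = daeceda$c
  sorted[7] = eceda$cda
  sorted[8] = eda$cdaec
sorted[6] = daeceda$c

Answer: daeceda$c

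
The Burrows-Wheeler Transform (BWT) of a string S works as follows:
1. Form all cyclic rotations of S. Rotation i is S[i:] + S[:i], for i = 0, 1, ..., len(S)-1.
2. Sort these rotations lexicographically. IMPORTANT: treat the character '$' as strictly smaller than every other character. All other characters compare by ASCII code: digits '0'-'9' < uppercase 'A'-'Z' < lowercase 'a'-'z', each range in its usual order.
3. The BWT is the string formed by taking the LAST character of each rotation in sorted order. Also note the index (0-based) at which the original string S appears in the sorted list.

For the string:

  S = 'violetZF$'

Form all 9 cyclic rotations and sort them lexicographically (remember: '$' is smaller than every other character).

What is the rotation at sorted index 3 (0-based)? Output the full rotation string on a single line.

Answer: etZF$viol

Derivation:
All 9 rotations (rotation i = S[i:]+S[:i]):
  rot[0] = violetZF$
  rot[1] = ioletZF$v
  rot[2] = oletZF$vi
  rot[3] = letZF$vio
  rot[4] = etZF$viol
  rot[5] = tZF$viole
  rot[6] = ZF$violet
  rot[7] = F$violetZ
  rot[8] = $violetZF
Sorted (with $ < everything):
  sorted[0] = $violetZF
  sorted[1] = F$violetZ
  sorted[2] = ZF$violet
  sorted[3] = etZF$viol
  sorted[4] = ioletZF$v
  sorted[5] = letZF$vio
  sorted[6] = oletZF$vi
  sorted[7] = tZF$viole
  sorted[8] = violetZF$
sorted[3] = etZF$viol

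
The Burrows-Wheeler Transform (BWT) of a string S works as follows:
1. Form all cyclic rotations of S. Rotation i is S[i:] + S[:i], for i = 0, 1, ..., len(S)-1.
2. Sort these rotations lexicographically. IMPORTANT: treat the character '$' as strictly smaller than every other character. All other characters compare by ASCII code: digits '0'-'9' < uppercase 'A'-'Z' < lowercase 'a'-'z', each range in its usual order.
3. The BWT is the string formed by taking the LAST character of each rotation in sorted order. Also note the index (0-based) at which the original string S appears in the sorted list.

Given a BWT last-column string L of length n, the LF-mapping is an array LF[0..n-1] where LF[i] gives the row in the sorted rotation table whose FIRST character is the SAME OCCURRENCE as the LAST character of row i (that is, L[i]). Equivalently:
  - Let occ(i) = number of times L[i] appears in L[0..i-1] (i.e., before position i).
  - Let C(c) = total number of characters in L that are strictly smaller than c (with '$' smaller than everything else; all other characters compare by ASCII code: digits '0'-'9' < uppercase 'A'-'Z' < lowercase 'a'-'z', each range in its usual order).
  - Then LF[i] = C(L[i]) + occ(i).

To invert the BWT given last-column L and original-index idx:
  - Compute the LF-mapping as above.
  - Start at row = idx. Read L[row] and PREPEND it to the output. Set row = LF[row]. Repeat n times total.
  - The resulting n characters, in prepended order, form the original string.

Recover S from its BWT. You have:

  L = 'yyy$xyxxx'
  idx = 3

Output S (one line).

LF mapping: 5 6 7 0 1 8 2 3 4
Walk LF starting at row 3, prepending L[row]:
  step 1: row=3, L[3]='$', prepend. Next row=LF[3]=0
  step 2: row=0, L[0]='y', prepend. Next row=LF[0]=5
  step 3: row=5, L[5]='y', prepend. Next row=LF[5]=8
  step 4: row=8, L[8]='x', prepend. Next row=LF[8]=4
  step 5: row=4, L[4]='x', prepend. Next row=LF[4]=1
  step 6: row=1, L[1]='y', prepend. Next row=LF[1]=6
  step 7: row=6, L[6]='x', prepend. Next row=LF[6]=2
  step 8: row=2, L[2]='y', prepend. Next row=LF[2]=7
  step 9: row=7, L[7]='x', prepend. Next row=LF[7]=3
Reversed output: xyxyxxyy$

Answer: xyxyxxyy$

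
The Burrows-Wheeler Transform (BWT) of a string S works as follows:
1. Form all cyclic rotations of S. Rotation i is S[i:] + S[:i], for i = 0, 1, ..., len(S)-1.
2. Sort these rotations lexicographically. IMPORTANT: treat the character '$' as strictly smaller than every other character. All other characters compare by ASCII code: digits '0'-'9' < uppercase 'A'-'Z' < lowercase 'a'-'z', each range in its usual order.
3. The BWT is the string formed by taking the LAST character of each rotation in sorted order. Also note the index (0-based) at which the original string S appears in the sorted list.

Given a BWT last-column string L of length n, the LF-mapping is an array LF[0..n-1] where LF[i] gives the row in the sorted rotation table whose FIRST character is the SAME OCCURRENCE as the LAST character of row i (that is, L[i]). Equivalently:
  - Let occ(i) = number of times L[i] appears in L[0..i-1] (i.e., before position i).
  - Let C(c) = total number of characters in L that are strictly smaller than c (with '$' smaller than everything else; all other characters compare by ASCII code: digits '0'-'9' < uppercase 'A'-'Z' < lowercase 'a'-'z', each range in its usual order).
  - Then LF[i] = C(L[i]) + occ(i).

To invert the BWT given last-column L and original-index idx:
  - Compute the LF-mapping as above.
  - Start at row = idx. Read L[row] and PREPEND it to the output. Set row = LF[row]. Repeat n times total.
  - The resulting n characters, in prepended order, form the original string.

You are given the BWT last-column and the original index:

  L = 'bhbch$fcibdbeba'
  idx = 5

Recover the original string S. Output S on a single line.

LF mapping: 2 12 3 7 13 0 11 8 14 4 9 5 10 6 1
Walk LF starting at row 5, prepending L[row]:
  step 1: row=5, L[5]='$', prepend. Next row=LF[5]=0
  step 2: row=0, L[0]='b', prepend. Next row=LF[0]=2
  step 3: row=2, L[2]='b', prepend. Next row=LF[2]=3
  step 4: row=3, L[3]='c', prepend. Next row=LF[3]=7
  step 5: row=7, L[7]='c', prepend. Next row=LF[7]=8
  step 6: row=8, L[8]='i', prepend. Next row=LF[8]=14
  step 7: row=14, L[14]='a', prepend. Next row=LF[14]=1
  step 8: row=1, L[1]='h', prepend. Next row=LF[1]=12
  step 9: row=12, L[12]='e', prepend. Next row=LF[12]=10
  step 10: row=10, L[10]='d', prepend. Next row=LF[10]=9
  step 11: row=9, L[9]='b', prepend. Next row=LF[9]=4
  step 12: row=4, L[4]='h', prepend. Next row=LF[4]=13
  step 13: row=13, L[13]='b', prepend. Next row=LF[13]=6
  step 14: row=6, L[6]='f', prepend. Next row=LF[6]=11
  step 15: row=11, L[11]='b', prepend. Next row=LF[11]=5
Reversed output: bfbhbdehaiccbb$

Answer: bfbhbdehaiccbb$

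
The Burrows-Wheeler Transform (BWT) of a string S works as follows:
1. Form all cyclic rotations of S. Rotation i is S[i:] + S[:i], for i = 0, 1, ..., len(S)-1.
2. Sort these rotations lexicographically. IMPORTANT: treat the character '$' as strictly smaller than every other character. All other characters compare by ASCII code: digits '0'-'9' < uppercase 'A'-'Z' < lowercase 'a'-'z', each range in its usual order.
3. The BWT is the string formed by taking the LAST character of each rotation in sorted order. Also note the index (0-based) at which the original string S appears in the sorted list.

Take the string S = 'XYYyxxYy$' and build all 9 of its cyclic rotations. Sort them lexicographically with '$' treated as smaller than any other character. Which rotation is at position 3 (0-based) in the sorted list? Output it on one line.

Answer: Yy$XYYyxx

Derivation:
All 9 rotations (rotation i = S[i:]+S[:i]):
  rot[0] = XYYyxxYy$
  rot[1] = YYyxxYy$X
  rot[2] = YyxxYy$XY
  rot[3] = yxxYy$XYY
  rot[4] = xxYy$XYYy
  rot[5] = xYy$XYYyx
  rot[6] = Yy$XYYyxx
  rot[7] = y$XYYyxxY
  rot[8] = $XYYyxxYy
Sorted (with $ < everything):
  sorted[0] = $XYYyxxYy
  sorted[1] = XYYyxxYy$
  sorted[2] = YYyxxYy$X
  sorted[3] = Yy$XYYyxx
  sorted[4] = YyxxYy$XY
  sorted[5] = xYy$XYYyx
  sorted[6] = xxYy$XYYy
  sorted[7] = y$XYYyxxY
  sorted[8] = yxxYy$XYY
sorted[3] = Yy$XYYyxx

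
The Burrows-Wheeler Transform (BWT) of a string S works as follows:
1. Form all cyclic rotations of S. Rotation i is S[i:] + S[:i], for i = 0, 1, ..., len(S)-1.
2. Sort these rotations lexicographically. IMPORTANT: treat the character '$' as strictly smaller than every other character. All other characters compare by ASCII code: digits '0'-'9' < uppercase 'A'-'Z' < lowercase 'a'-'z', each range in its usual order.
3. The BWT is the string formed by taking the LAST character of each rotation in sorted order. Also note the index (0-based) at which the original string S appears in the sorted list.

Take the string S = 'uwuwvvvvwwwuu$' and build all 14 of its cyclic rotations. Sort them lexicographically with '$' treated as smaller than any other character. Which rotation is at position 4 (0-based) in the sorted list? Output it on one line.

All 14 rotations (rotation i = S[i:]+S[:i]):
  rot[0] = uwuwvvvvwwwuu$
  rot[1] = wuwvvvvwwwuu$u
  rot[2] = uwvvvvwwwuu$uw
  rot[3] = wvvvvwwwuu$uwu
  rot[4] = vvvvwwwuu$uwuw
  rot[5] = vvvwwwuu$uwuwv
  rot[6] = vvwwwuu$uwuwvv
  rot[7] = vwwwuu$uwuwvvv
  rot[8] = wwwuu$uwuwvvvv
  rot[9] = wwuu$uwuwvvvvw
  rot[10] = wuu$uwuwvvvvww
  rot[11] = uu$uwuwvvvvwww
  rot[12] = u$uwuwvvvvwwwu
  rot[13] = $uwuwvvvvwwwuu
Sorted (with $ < everything):
  sorted[0] = $uwuwvvvvwwwuu
  sorted[1] = u$uwuwvvvvwwwu
  sorted[2] = uu$uwuwvvvvwww
  sorted[3] = uwuwvvvvwwwuu$
  sorted[4] = uwvvvvwwwuu$uw
  sorted[5] = vvvvwwwuu$uwuw
  sorted[6] = vvvwwwuu$uwuwv
  sorted[7] = vvwwwuu$uwuwvv
  sorted[8] = vwwwuu$uwuwvvv
  sorted[9] = wuu$uwuwvvvvww
  sorted[10] = wuwvvvvwwwuu$u
  sorted[11] = wvvvvwwwuu$uwu
  sorted[12] = wwuu$uwuwvvvvw
  sorted[13] = wwwuu$uwuwvvvv
sorted[4] = uwvvvvwwwuu$uw

Answer: uwvvvvwwwuu$uw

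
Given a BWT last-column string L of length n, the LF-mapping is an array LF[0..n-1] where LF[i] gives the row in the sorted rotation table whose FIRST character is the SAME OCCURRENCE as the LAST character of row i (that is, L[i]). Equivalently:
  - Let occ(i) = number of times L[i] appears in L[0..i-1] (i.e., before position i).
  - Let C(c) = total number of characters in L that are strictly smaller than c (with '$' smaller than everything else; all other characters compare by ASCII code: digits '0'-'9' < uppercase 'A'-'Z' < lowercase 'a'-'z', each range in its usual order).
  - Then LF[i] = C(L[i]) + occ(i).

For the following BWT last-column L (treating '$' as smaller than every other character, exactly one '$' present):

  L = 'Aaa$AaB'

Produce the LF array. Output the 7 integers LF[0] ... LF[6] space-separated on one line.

Answer: 1 4 5 0 2 6 3

Derivation:
Char counts: '$':1, 'A':2, 'B':1, 'a':3
C (first-col start): C('$')=0, C('A')=1, C('B')=3, C('a')=4
L[0]='A': occ=0, LF[0]=C('A')+0=1+0=1
L[1]='a': occ=0, LF[1]=C('a')+0=4+0=4
L[2]='a': occ=1, LF[2]=C('a')+1=4+1=5
L[3]='$': occ=0, LF[3]=C('$')+0=0+0=0
L[4]='A': occ=1, LF[4]=C('A')+1=1+1=2
L[5]='a': occ=2, LF[5]=C('a')+2=4+2=6
L[6]='B': occ=0, LF[6]=C('B')+0=3+0=3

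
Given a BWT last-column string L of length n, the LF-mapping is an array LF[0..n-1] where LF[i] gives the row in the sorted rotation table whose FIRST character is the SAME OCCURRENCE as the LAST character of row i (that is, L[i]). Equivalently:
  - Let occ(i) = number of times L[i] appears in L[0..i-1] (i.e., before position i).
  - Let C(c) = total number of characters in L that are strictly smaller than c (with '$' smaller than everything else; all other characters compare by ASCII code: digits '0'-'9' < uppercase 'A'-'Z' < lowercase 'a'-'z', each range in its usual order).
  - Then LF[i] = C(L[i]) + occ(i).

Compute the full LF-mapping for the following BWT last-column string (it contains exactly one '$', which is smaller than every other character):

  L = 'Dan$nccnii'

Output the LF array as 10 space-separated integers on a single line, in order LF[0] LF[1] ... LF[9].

Answer: 1 2 7 0 8 3 4 9 5 6

Derivation:
Char counts: '$':1, 'D':1, 'a':1, 'c':2, 'i':2, 'n':3
C (first-col start): C('$')=0, C('D')=1, C('a')=2, C('c')=3, C('i')=5, C('n')=7
L[0]='D': occ=0, LF[0]=C('D')+0=1+0=1
L[1]='a': occ=0, LF[1]=C('a')+0=2+0=2
L[2]='n': occ=0, LF[2]=C('n')+0=7+0=7
L[3]='$': occ=0, LF[3]=C('$')+0=0+0=0
L[4]='n': occ=1, LF[4]=C('n')+1=7+1=8
L[5]='c': occ=0, LF[5]=C('c')+0=3+0=3
L[6]='c': occ=1, LF[6]=C('c')+1=3+1=4
L[7]='n': occ=2, LF[7]=C('n')+2=7+2=9
L[8]='i': occ=0, LF[8]=C('i')+0=5+0=5
L[9]='i': occ=1, LF[9]=C('i')+1=5+1=6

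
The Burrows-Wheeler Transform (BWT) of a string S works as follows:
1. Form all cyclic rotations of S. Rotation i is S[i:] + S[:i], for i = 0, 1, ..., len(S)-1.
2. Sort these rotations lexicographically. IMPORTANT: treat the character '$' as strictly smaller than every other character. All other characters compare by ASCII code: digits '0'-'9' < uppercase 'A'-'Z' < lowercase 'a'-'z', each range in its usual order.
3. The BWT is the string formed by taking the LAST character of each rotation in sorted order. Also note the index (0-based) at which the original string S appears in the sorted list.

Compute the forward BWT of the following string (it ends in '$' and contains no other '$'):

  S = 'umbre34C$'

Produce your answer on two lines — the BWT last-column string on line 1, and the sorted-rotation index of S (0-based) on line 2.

All 9 rotations (rotation i = S[i:]+S[:i]):
  rot[0] = umbre34C$
  rot[1] = mbre34C$u
  rot[2] = bre34C$um
  rot[3] = re34C$umb
  rot[4] = e34C$umbr
  rot[5] = 34C$umbre
  rot[6] = 4C$umbre3
  rot[7] = C$umbre34
  rot[8] = $umbre34C
Sorted (with $ < everything):
  sorted[0] = $umbre34C  (last char: 'C')
  sorted[1] = 34C$umbre  (last char: 'e')
  sorted[2] = 4C$umbre3  (last char: '3')
  sorted[3] = C$umbre34  (last char: '4')
  sorted[4] = bre34C$um  (last char: 'm')
  sorted[5] = e34C$umbr  (last char: 'r')
  sorted[6] = mbre34C$u  (last char: 'u')
  sorted[7] = re34C$umb  (last char: 'b')
  sorted[8] = umbre34C$  (last char: '$')
Last column: Ce34mrub$
Original string S is at sorted index 8

Answer: Ce34mrub$
8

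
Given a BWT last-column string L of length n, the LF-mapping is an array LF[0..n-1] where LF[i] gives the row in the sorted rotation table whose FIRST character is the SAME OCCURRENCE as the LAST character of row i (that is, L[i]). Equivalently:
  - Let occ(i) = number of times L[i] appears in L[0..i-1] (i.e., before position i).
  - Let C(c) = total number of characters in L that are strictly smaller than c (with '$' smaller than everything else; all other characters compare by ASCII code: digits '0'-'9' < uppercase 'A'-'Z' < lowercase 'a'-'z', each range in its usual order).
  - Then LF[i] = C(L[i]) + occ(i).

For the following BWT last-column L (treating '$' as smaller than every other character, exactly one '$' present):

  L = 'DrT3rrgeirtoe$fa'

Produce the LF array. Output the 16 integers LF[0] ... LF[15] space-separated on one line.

Char counts: '$':1, '3':1, 'D':1, 'T':1, 'a':1, 'e':2, 'f':1, 'g':1, 'i':1, 'o':1, 'r':4, 't':1
C (first-col start): C('$')=0, C('3')=1, C('D')=2, C('T')=3, C('a')=4, C('e')=5, C('f')=7, C('g')=8, C('i')=9, C('o')=10, C('r')=11, C('t')=15
L[0]='D': occ=0, LF[0]=C('D')+0=2+0=2
L[1]='r': occ=0, LF[1]=C('r')+0=11+0=11
L[2]='T': occ=0, LF[2]=C('T')+0=3+0=3
L[3]='3': occ=0, LF[3]=C('3')+0=1+0=1
L[4]='r': occ=1, LF[4]=C('r')+1=11+1=12
L[5]='r': occ=2, LF[5]=C('r')+2=11+2=13
L[6]='g': occ=0, LF[6]=C('g')+0=8+0=8
L[7]='e': occ=0, LF[7]=C('e')+0=5+0=5
L[8]='i': occ=0, LF[8]=C('i')+0=9+0=9
L[9]='r': occ=3, LF[9]=C('r')+3=11+3=14
L[10]='t': occ=0, LF[10]=C('t')+0=15+0=15
L[11]='o': occ=0, LF[11]=C('o')+0=10+0=10
L[12]='e': occ=1, LF[12]=C('e')+1=5+1=6
L[13]='$': occ=0, LF[13]=C('$')+0=0+0=0
L[14]='f': occ=0, LF[14]=C('f')+0=7+0=7
L[15]='a': occ=0, LF[15]=C('a')+0=4+0=4

Answer: 2 11 3 1 12 13 8 5 9 14 15 10 6 0 7 4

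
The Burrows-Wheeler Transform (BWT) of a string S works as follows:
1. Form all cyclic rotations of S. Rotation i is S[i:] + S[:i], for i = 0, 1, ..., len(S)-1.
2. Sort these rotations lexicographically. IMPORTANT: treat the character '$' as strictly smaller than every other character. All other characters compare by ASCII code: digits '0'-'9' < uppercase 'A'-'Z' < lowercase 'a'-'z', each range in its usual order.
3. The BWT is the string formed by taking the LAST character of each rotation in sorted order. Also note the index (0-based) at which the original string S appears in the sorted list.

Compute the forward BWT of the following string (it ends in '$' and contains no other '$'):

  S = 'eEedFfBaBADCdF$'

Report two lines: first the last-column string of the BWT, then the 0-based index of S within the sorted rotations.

Answer: FBafDAeddBCe$EF
12

Derivation:
All 15 rotations (rotation i = S[i:]+S[:i]):
  rot[0] = eEedFfBaBADCdF$
  rot[1] = EedFfBaBADCdF$e
  rot[2] = edFfBaBADCdF$eE
  rot[3] = dFfBaBADCdF$eEe
  rot[4] = FfBaBADCdF$eEed
  rot[5] = fBaBADCdF$eEedF
  rot[6] = BaBADCdF$eEedFf
  rot[7] = aBADCdF$eEedFfB
  rot[8] = BADCdF$eEedFfBa
  rot[9] = ADCdF$eEedFfBaB
  rot[10] = DCdF$eEedFfBaBA
  rot[11] = CdF$eEedFfBaBAD
  rot[12] = dF$eEedFfBaBADC
  rot[13] = F$eEedFfBaBADCd
  rot[14] = $eEedFfBaBADCdF
Sorted (with $ < everything):
  sorted[0] = $eEedFfBaBADCdF  (last char: 'F')
  sorted[1] = ADCdF$eEedFfBaB  (last char: 'B')
  sorted[2] = BADCdF$eEedFfBa  (last char: 'a')
  sorted[3] = BaBADCdF$eEedFf  (last char: 'f')
  sorted[4] = CdF$eEedFfBaBAD  (last char: 'D')
  sorted[5] = DCdF$eEedFfBaBA  (last char: 'A')
  sorted[6] = EedFfBaBADCdF$e  (last char: 'e')
  sorted[7] = F$eEedFfBaBADCd  (last char: 'd')
  sorted[8] = FfBaBADCdF$eEed  (last char: 'd')
  sorted[9] = aBADCdF$eEedFfB  (last char: 'B')
  sorted[10] = dF$eEedFfBaBADC  (last char: 'C')
  sorted[11] = dFfBaBADCdF$eEe  (last char: 'e')
  sorted[12] = eEedFfBaBADCdF$  (last char: '$')
  sorted[13] = edFfBaBADCdF$eE  (last char: 'E')
  sorted[14] = fBaBADCdF$eEedF  (last char: 'F')
Last column: FBafDAeddBCe$EF
Original string S is at sorted index 12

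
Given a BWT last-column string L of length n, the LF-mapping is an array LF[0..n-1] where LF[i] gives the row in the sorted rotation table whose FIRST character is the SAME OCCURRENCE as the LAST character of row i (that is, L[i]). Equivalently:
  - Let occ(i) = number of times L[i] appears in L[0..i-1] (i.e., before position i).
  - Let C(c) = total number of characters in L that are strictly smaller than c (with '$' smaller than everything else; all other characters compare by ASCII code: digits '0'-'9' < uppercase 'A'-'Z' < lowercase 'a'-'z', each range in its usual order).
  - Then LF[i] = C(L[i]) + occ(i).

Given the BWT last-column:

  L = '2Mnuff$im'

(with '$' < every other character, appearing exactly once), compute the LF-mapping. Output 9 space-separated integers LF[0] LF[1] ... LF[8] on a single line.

Answer: 1 2 7 8 3 4 0 5 6

Derivation:
Char counts: '$':1, '2':1, 'M':1, 'f':2, 'i':1, 'm':1, 'n':1, 'u':1
C (first-col start): C('$')=0, C('2')=1, C('M')=2, C('f')=3, C('i')=5, C('m')=6, C('n')=7, C('u')=8
L[0]='2': occ=0, LF[0]=C('2')+0=1+0=1
L[1]='M': occ=0, LF[1]=C('M')+0=2+0=2
L[2]='n': occ=0, LF[2]=C('n')+0=7+0=7
L[3]='u': occ=0, LF[3]=C('u')+0=8+0=8
L[4]='f': occ=0, LF[4]=C('f')+0=3+0=3
L[5]='f': occ=1, LF[5]=C('f')+1=3+1=4
L[6]='$': occ=0, LF[6]=C('$')+0=0+0=0
L[7]='i': occ=0, LF[7]=C('i')+0=5+0=5
L[8]='m': occ=0, LF[8]=C('m')+0=6+0=6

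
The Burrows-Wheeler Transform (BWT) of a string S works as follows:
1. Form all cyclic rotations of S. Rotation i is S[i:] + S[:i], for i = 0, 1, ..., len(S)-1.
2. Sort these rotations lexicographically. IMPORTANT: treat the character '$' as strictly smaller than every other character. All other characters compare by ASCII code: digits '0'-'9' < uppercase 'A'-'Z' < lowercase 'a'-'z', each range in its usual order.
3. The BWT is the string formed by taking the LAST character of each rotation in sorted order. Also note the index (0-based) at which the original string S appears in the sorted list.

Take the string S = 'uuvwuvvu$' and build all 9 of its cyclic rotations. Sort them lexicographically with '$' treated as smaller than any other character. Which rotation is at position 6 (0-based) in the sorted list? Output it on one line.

All 9 rotations (rotation i = S[i:]+S[:i]):
  rot[0] = uuvwuvvu$
  rot[1] = uvwuvvu$u
  rot[2] = vwuvvu$uu
  rot[3] = wuvvu$uuv
  rot[4] = uvvu$uuvw
  rot[5] = vvu$uuvwu
  rot[6] = vu$uuvwuv
  rot[7] = u$uuvwuvv
  rot[8] = $uuvwuvvu
Sorted (with $ < everything):
  sorted[0] = $uuvwuvvu
  sorted[1] = u$uuvwuvv
  sorted[2] = uuvwuvvu$
  sorted[3] = uvvu$uuvw
  sorted[4] = uvwuvvu$u
  sorted[5] = vu$uuvwuv
  sorted[6] = vvu$uuvwu
  sorted[7] = vwuvvu$uu
  sorted[8] = wuvvu$uuv
sorted[6] = vvu$uuvwu

Answer: vvu$uuvwu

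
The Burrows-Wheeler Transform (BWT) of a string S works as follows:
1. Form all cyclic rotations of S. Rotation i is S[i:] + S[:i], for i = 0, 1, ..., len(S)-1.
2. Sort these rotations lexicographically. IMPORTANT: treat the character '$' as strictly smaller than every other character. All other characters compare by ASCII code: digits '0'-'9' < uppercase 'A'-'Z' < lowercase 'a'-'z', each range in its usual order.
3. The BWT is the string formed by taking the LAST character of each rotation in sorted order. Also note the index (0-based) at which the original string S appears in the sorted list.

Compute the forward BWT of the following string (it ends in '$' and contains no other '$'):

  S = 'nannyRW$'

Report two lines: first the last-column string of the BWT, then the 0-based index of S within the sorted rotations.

All 8 rotations (rotation i = S[i:]+S[:i]):
  rot[0] = nannyRW$
  rot[1] = annyRW$n
  rot[2] = nnyRW$na
  rot[3] = nyRW$nan
  rot[4] = yRW$nann
  rot[5] = RW$nanny
  rot[6] = W$nannyR
  rot[7] = $nannyRW
Sorted (with $ < everything):
  sorted[0] = $nannyRW  (last char: 'W')
  sorted[1] = RW$nanny  (last char: 'y')
  sorted[2] = W$nannyR  (last char: 'R')
  sorted[3] = annyRW$n  (last char: 'n')
  sorted[4] = nannyRW$  (last char: '$')
  sorted[5] = nnyRW$na  (last char: 'a')
  sorted[6] = nyRW$nan  (last char: 'n')
  sorted[7] = yRW$nann  (last char: 'n')
Last column: WyRn$ann
Original string S is at sorted index 4

Answer: WyRn$ann
4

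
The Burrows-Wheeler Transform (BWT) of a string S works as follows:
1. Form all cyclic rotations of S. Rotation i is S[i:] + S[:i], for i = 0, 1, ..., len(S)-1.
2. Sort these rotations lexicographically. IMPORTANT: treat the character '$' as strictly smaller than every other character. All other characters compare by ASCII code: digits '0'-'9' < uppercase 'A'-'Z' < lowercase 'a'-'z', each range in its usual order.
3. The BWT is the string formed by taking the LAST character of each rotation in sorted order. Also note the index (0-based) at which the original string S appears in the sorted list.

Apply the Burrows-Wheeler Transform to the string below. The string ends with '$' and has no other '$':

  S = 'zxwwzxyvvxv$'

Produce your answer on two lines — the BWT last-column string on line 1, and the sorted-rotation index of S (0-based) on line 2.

All 12 rotations (rotation i = S[i:]+S[:i]):
  rot[0] = zxwwzxyvvxv$
  rot[1] = xwwzxyvvxv$z
  rot[2] = wwzxyvvxv$zx
  rot[3] = wzxyvvxv$zxw
  rot[4] = zxyvvxv$zxww
  rot[5] = xyvvxv$zxwwz
  rot[6] = yvvxv$zxwwzx
  rot[7] = vvxv$zxwwzxy
  rot[8] = vxv$zxwwzxyv
  rot[9] = xv$zxwwzxyvv
  rot[10] = v$zxwwzxyvvx
  rot[11] = $zxwwzxyvvxv
Sorted (with $ < everything):
  sorted[0] = $zxwwzxyvvxv  (last char: 'v')
  sorted[1] = v$zxwwzxyvvx  (last char: 'x')
  sorted[2] = vvxv$zxwwzxy  (last char: 'y')
  sorted[3] = vxv$zxwwzxyv  (last char: 'v')
  sorted[4] = wwzxyvvxv$zx  (last char: 'x')
  sorted[5] = wzxyvvxv$zxw  (last char: 'w')
  sorted[6] = xv$zxwwzxyvv  (last char: 'v')
  sorted[7] = xwwzxyvvxv$z  (last char: 'z')
  sorted[8] = xyvvxv$zxwwz  (last char: 'z')
  sorted[9] = yvvxv$zxwwzx  (last char: 'x')
  sorted[10] = zxwwzxyvvxv$  (last char: '$')
  sorted[11] = zxyvvxv$zxww  (last char: 'w')
Last column: vxyvxwvzzx$w
Original string S is at sorted index 10

Answer: vxyvxwvzzx$w
10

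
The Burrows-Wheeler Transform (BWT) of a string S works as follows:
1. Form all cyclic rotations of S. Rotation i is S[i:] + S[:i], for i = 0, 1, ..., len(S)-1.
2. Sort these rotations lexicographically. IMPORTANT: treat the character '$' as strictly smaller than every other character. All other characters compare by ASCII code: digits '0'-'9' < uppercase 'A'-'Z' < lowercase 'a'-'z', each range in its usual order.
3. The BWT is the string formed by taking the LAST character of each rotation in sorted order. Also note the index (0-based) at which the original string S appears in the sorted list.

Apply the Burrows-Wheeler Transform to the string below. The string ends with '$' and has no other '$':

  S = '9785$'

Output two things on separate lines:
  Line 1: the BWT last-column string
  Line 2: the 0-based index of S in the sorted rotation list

Answer: 5897$
4

Derivation:
All 5 rotations (rotation i = S[i:]+S[:i]):
  rot[0] = 9785$
  rot[1] = 785$9
  rot[2] = 85$97
  rot[3] = 5$978
  rot[4] = $9785
Sorted (with $ < everything):
  sorted[0] = $9785  (last char: '5')
  sorted[1] = 5$978  (last char: '8')
  sorted[2] = 785$9  (last char: '9')
  sorted[3] = 85$97  (last char: '7')
  sorted[4] = 9785$  (last char: '$')
Last column: 5897$
Original string S is at sorted index 4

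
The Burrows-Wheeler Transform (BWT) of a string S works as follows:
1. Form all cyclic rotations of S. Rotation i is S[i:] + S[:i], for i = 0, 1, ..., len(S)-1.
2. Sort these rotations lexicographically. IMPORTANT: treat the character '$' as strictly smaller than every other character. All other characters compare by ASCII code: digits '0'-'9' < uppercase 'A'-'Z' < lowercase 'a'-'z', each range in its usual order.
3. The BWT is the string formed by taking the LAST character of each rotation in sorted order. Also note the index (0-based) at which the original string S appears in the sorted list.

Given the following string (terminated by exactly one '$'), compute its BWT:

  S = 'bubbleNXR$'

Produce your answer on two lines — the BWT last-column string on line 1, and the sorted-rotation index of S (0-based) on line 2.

Answer: ReXNub$lbb
6

Derivation:
All 10 rotations (rotation i = S[i:]+S[:i]):
  rot[0] = bubbleNXR$
  rot[1] = ubbleNXR$b
  rot[2] = bbleNXR$bu
  rot[3] = bleNXR$bub
  rot[4] = leNXR$bubb
  rot[5] = eNXR$bubbl
  rot[6] = NXR$bubble
  rot[7] = XR$bubbleN
  rot[8] = R$bubbleNX
  rot[9] = $bubbleNXR
Sorted (with $ < everything):
  sorted[0] = $bubbleNXR  (last char: 'R')
  sorted[1] = NXR$bubble  (last char: 'e')
  sorted[2] = R$bubbleNX  (last char: 'X')
  sorted[3] = XR$bubbleN  (last char: 'N')
  sorted[4] = bbleNXR$bu  (last char: 'u')
  sorted[5] = bleNXR$bub  (last char: 'b')
  sorted[6] = bubbleNXR$  (last char: '$')
  sorted[7] = eNXR$bubbl  (last char: 'l')
  sorted[8] = leNXR$bubb  (last char: 'b')
  sorted[9] = ubbleNXR$b  (last char: 'b')
Last column: ReXNub$lbb
Original string S is at sorted index 6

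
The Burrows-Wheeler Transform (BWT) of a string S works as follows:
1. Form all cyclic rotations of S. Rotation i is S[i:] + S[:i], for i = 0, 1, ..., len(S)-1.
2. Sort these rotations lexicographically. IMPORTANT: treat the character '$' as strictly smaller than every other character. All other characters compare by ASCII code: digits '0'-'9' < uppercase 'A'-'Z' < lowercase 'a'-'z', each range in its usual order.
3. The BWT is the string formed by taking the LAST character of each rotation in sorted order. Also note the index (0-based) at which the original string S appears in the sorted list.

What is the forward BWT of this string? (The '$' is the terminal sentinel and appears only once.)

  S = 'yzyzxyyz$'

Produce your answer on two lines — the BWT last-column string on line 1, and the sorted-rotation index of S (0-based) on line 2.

All 9 rotations (rotation i = S[i:]+S[:i]):
  rot[0] = yzyzxyyz$
  rot[1] = zyzxyyz$y
  rot[2] = yzxyyz$yz
  rot[3] = zxyyz$yzy
  rot[4] = xyyz$yzyz
  rot[5] = yyz$yzyzx
  rot[6] = yz$yzyzxy
  rot[7] = z$yzyzxyy
  rot[8] = $yzyzxyyz
Sorted (with $ < everything):
  sorted[0] = $yzyzxyyz  (last char: 'z')
  sorted[1] = xyyz$yzyz  (last char: 'z')
  sorted[2] = yyz$yzyzx  (last char: 'x')
  sorted[3] = yz$yzyzxy  (last char: 'y')
  sorted[4] = yzxyyz$yz  (last char: 'z')
  sorted[5] = yzyzxyyz$  (last char: '$')
  sorted[6] = z$yzyzxyy  (last char: 'y')
  sorted[7] = zxyyz$yzy  (last char: 'y')
  sorted[8] = zyzxyyz$y  (last char: 'y')
Last column: zzxyz$yyy
Original string S is at sorted index 5

Answer: zzxyz$yyy
5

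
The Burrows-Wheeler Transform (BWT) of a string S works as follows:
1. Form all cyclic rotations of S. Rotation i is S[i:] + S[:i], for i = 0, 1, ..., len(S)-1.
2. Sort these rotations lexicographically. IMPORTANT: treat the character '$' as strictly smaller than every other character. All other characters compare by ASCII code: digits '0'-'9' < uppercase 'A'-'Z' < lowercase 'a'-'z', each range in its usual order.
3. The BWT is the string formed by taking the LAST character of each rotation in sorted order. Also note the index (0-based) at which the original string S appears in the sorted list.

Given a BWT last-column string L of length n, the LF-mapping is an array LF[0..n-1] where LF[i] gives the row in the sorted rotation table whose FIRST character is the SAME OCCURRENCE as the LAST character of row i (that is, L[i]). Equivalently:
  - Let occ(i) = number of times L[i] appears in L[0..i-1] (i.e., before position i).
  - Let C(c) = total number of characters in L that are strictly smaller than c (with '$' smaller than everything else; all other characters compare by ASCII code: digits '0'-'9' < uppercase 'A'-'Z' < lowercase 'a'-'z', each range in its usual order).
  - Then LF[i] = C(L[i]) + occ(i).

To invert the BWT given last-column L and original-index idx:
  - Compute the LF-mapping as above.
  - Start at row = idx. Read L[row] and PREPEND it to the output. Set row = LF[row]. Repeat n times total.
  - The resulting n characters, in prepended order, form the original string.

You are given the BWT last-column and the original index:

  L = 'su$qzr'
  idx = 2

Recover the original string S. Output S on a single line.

Answer: rzuqs$

Derivation:
LF mapping: 3 4 0 1 5 2
Walk LF starting at row 2, prepending L[row]:
  step 1: row=2, L[2]='$', prepend. Next row=LF[2]=0
  step 2: row=0, L[0]='s', prepend. Next row=LF[0]=3
  step 3: row=3, L[3]='q', prepend. Next row=LF[3]=1
  step 4: row=1, L[1]='u', prepend. Next row=LF[1]=4
  step 5: row=4, L[4]='z', prepend. Next row=LF[4]=5
  step 6: row=5, L[5]='r', prepend. Next row=LF[5]=2
Reversed output: rzuqs$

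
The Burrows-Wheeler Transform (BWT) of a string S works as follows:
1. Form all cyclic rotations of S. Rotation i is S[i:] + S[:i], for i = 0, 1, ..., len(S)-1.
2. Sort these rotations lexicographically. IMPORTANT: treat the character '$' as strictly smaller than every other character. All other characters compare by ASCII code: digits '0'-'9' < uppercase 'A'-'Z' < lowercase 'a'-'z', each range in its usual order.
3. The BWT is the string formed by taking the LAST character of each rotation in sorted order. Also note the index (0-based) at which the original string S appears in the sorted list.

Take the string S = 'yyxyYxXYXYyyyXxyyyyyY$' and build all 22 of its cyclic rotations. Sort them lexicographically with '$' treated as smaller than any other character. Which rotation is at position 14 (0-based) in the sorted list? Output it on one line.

Answer: yxyYxXYXYyyyXxyyyyyY$y

Derivation:
All 22 rotations (rotation i = S[i:]+S[:i]):
  rot[0] = yyxyYxXYXYyyyXxyyyyyY$
  rot[1] = yxyYxXYXYyyyXxyyyyyY$y
  rot[2] = xyYxXYXYyyyXxyyyyyY$yy
  rot[3] = yYxXYXYyyyXxyyyyyY$yyx
  rot[4] = YxXYXYyyyXxyyyyyY$yyxy
  rot[5] = xXYXYyyyXxyyyyyY$yyxyY
  rot[6] = XYXYyyyXxyyyyyY$yyxyYx
  rot[7] = YXYyyyXxyyyyyY$yyxyYxX
  rot[8] = XYyyyXxyyyyyY$yyxyYxXY
  rot[9] = YyyyXxyyyyyY$yyxyYxXYX
  rot[10] = yyyXxyyyyyY$yyxyYxXYXY
  rot[11] = yyXxyyyyyY$yyxyYxXYXYy
  rot[12] = yXxyyyyyY$yyxyYxXYXYyy
  rot[13] = XxyyyyyY$yyxyYxXYXYyyy
  rot[14] = xyyyyyY$yyxyYxXYXYyyyX
  rot[15] = yyyyyY$yyxyYxXYXYyyyXx
  rot[16] = yyyyY$yyxyYxXYXYyyyXxy
  rot[17] = yyyY$yyxyYxXYXYyyyXxyy
  rot[18] = yyY$yyxyYxXYXYyyyXxyyy
  rot[19] = yY$yyxyYxXYXYyyyXxyyyy
  rot[20] = Y$yyxyYxXYXYyyyXxyyyyy
  rot[21] = $yyxyYxXYXYyyyXxyyyyyY
Sorted (with $ < everything):
  sorted[0] = $yyxyYxXYXYyyyXxyyyyyY
  sorted[1] = XYXYyyyXxyyyyyY$yyxyYx
  sorted[2] = XYyyyXxyyyyyY$yyxyYxXY
  sorted[3] = XxyyyyyY$yyxyYxXYXYyyy
  sorted[4] = Y$yyxyYxXYXYyyyXxyyyyy
  sorted[5] = YXYyyyXxyyyyyY$yyxyYxX
  sorted[6] = YxXYXYyyyXxyyyyyY$yyxy
  sorted[7] = YyyyXxyyyyyY$yyxyYxXYX
  sorted[8] = xXYXYyyyXxyyyyyY$yyxyY
  sorted[9] = xyYxXYXYyyyXxyyyyyY$yy
  sorted[10] = xyyyyyY$yyxyYxXYXYyyyX
  sorted[11] = yXxyyyyyY$yyxyYxXYXYyy
  sorted[12] = yY$yyxyYxXYXYyyyXxyyyy
  sorted[13] = yYxXYXYyyyXxyyyyyY$yyx
  sorted[14] = yxyYxXYXYyyyXxyyyyyY$y
  sorted[15] = yyXxyyyyyY$yyxyYxXYXYy
  sorted[16] = yyY$yyxyYxXYXYyyyXxyyy
  sorted[17] = yyxyYxXYXYyyyXxyyyyyY$
  sorted[18] = yyyXxyyyyyY$yyxyYxXYXY
  sorted[19] = yyyY$yyxyYxXYXYyyyXxyy
  sorted[20] = yyyyY$yyxyYxXYXYyyyXxy
  sorted[21] = yyyyyY$yyxyYxXYXYyyyXx
sorted[14] = yxyYxXYXYyyyXxyyyyyY$y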